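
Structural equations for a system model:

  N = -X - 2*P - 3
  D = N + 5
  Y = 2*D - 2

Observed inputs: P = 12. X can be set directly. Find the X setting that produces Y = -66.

X = 10

Substituting into the N equation gives N = -X - 27.
So D = -X - 22.
Substituting into the Y equation gives Y = -2*X - 46.
Solve -2*X - 46 = -66: X = (-66 + 46) / -2 = 10.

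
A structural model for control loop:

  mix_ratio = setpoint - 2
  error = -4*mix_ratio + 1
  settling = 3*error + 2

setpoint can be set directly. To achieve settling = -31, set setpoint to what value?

Substituting into the error equation gives error = -4*setpoint + 9.
Substituting into the settling equation gives settling = -12*setpoint + 29.
Solve -12*setpoint + 29 = -31: setpoint = (-31 - 29) / -12 = 5.

setpoint = 5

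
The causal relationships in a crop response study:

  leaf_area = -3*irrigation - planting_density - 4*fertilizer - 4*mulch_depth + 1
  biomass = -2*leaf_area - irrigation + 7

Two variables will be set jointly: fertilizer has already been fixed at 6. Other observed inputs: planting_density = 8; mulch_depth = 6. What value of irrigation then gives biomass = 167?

With fertilizer held at 6:
Substituting into the leaf_area equation gives leaf_area = -3*irrigation - 55.
Substituting into the biomass equation gives biomass = 5*irrigation + 117.
Solve 5*irrigation + 117 = 167: irrigation = (167 - 117) / 5 = 10.

irrigation = 10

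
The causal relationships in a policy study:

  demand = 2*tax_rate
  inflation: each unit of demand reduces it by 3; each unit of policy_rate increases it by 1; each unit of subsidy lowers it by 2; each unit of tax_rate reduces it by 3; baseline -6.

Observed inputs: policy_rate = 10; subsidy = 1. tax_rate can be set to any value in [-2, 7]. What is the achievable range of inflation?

Substituting into the inflation equation gives inflation = -9*tax_rate + 2.
Linear in tax_rate, so extremes are at the endpoints: tax_rate = -2 gives inflation = 20; tax_rate = 7 gives inflation = -61.

-61 to 20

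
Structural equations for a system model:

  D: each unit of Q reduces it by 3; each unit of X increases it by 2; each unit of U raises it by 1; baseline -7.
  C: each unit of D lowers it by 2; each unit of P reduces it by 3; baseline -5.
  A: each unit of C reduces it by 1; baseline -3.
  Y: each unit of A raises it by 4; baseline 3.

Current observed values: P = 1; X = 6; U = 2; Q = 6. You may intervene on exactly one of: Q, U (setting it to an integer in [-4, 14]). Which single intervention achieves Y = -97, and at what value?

set U = -2

Intervening on Q: Y = -24*Q + 79. Reaching -97 requires Q = 22/3, not an integer.
Intervening on U: with other inputs at their observed values, Y = 8*U - 81. Solving for -97 gives U = -2, within [-4, 14].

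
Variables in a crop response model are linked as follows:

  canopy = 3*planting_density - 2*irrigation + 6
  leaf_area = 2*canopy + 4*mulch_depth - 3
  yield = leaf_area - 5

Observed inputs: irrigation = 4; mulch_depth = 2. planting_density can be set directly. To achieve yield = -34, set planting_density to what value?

Substituting into the canopy equation gives canopy = 3*planting_density - 2.
Substituting into the leaf_area equation gives leaf_area = 6*planting_density + 1.
Substituting into the yield equation gives yield = 6*planting_density - 4.
Solve 6*planting_density - 4 = -34: planting_density = (-34 + 4) / 6 = -5.

planting_density = -5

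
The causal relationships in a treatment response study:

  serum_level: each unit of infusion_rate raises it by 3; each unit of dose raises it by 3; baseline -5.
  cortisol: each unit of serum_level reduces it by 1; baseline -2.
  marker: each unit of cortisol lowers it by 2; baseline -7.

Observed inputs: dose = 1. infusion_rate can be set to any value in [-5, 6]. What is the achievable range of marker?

Substituting into the serum_level equation gives serum_level = 3*infusion_rate - 2.
Substituting into the cortisol equation gives cortisol = -3*infusion_rate.
Substituting into the marker equation gives marker = 6*infusion_rate - 7.
Linear in infusion_rate, so extremes are at the endpoints: infusion_rate = -5 gives marker = -37; infusion_rate = 6 gives marker = 29.

-37 to 29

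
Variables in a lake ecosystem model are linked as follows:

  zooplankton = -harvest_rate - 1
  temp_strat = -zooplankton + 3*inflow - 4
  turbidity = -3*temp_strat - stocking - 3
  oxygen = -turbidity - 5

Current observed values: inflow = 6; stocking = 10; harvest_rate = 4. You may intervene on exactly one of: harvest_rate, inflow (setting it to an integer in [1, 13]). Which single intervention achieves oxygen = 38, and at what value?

Intervening on harvest_rate: oxygen = 3*harvest_rate + 53. Reaching 38 requires harvest_rate = -5, outside [1, 13].
Intervening on inflow: with other inputs at their observed values, oxygen = 9*inflow + 11. Solving for 38 gives inflow = 3, within [1, 13].

set inflow = 3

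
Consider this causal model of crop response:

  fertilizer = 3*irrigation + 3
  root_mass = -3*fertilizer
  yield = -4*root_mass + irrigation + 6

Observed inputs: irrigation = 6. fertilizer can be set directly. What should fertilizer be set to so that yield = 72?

Intervening on fertilizer fixes its value directly, overriding its dependence on irrigation.
Substituting into the yield equation gives yield = 12*fertilizer + 12.
Solve 12*fertilizer + 12 = 72: fertilizer = (72 - 12) / 12 = 5.

fertilizer = 5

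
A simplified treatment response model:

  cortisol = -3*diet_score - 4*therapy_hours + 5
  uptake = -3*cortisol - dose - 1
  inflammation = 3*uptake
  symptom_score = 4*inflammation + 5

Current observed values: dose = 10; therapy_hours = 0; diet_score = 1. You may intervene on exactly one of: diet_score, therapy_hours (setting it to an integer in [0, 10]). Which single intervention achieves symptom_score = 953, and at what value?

set therapy_hours = 8

Intervening on diet_score: symptom_score = 108*diet_score - 307. Reaching 953 requires diet_score = 35/3, not an integer.
Intervening on therapy_hours: with other inputs at their observed values, symptom_score = 144*therapy_hours - 199. Solving for 953 gives therapy_hours = 8, within [0, 10].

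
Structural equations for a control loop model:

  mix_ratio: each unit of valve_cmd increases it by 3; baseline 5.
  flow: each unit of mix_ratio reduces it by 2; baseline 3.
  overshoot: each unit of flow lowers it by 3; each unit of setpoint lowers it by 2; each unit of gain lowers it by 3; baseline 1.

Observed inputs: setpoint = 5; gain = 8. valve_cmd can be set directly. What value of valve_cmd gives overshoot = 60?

Substituting into the flow equation gives flow = -6*valve_cmd - 7.
Substituting into the overshoot equation gives overshoot = 18*valve_cmd - 12.
Solve 18*valve_cmd - 12 = 60: valve_cmd = (60 + 12) / 18 = 4.

valve_cmd = 4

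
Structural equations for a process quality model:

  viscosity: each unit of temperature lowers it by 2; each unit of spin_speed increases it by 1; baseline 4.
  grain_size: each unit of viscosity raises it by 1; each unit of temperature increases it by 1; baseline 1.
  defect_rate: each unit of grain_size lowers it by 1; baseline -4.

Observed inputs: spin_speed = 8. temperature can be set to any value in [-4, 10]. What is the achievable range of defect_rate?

-21 to -7

Substituting into the viscosity equation gives viscosity = -2*temperature + 12.
Substituting into the grain_size equation gives grain_size = -temperature + 13.
defect_rate becomes temperature - 17.
Linear in temperature, so extremes are at the endpoints: temperature = -4 gives defect_rate = -21; temperature = 10 gives defect_rate = -7.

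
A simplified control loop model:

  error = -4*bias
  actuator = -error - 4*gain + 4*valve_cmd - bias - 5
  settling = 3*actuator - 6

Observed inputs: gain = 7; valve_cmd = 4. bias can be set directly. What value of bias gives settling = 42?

Substituting into the actuator equation gives actuator = 3*bias - 17.
Substituting into the settling equation gives settling = 9*bias - 57.
Solve 9*bias - 57 = 42: bias = (42 + 57) / 9 = 11.

bias = 11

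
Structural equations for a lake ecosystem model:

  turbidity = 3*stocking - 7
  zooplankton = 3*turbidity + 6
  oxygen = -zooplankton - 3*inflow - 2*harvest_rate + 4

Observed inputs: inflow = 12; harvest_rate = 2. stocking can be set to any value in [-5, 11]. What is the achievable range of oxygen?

Substituting into the zooplankton equation gives zooplankton = 9*stocking - 15.
This gives oxygen = -9*stocking - 21.
Linear in stocking, so extremes are at the endpoints: stocking = -5 gives oxygen = 24; stocking = 11 gives oxygen = -120.

-120 to 24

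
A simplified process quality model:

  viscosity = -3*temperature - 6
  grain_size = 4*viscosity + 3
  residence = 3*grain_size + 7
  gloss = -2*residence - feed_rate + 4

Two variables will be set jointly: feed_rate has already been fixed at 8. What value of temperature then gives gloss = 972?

temperature = 12

With feed_rate held at 8:
Substituting into the grain_size equation gives grain_size = -12*temperature - 21.
Substituting into the residence equation gives residence = -36*temperature - 56.
gloss becomes 72*temperature + 108.
Solve 72*temperature + 108 = 972: temperature = (972 - 108) / 72 = 12.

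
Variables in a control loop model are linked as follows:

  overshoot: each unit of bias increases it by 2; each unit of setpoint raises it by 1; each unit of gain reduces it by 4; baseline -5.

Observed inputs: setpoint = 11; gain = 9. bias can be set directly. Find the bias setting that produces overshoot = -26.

bias = 2

Substituting into the overshoot equation gives overshoot = 2*bias - 30.
Solve 2*bias - 30 = -26: bias = (-26 + 30) / 2 = 2.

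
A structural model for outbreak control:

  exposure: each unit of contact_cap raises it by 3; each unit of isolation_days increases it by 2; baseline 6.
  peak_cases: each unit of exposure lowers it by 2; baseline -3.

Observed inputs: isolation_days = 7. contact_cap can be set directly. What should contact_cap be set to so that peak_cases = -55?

contact_cap = 2

Substituting into the exposure equation gives exposure = 3*contact_cap + 20.
Substituting into the peak_cases equation gives peak_cases = -6*contact_cap - 43.
Solve -6*contact_cap - 43 = -55: contact_cap = (-55 + 43) / -6 = 2.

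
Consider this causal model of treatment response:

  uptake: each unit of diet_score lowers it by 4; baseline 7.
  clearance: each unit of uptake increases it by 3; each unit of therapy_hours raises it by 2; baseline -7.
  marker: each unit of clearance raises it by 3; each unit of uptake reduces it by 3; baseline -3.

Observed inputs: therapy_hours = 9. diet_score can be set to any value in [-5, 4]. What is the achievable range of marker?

Substituting into the clearance equation gives clearance = -12*diet_score + 32.
marker becomes -24*diet_score + 72.
Linear in diet_score, so extremes are at the endpoints: diet_score = -5 gives marker = 192; diet_score = 4 gives marker = -24.

-24 to 192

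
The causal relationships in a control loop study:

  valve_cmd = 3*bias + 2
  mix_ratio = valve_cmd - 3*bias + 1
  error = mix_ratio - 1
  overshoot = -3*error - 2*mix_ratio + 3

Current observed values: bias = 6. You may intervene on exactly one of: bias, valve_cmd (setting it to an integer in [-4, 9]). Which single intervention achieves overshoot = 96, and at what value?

set valve_cmd = -1

Intervening on bias: the paths from bias to overshoot cancel (net effect zero), leaving overshoot = -9; 96 is unreachable this way.
Intervening on valve_cmd: with other inputs at their observed values, overshoot = -5*valve_cmd + 91. Solving for 96 gives valve_cmd = -1, within [-4, 9].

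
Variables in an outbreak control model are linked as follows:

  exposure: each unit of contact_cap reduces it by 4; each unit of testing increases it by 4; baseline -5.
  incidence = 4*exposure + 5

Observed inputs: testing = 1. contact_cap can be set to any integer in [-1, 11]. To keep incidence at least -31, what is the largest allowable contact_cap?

contact_cap = 2

Substituting into the exposure equation gives exposure = -4*contact_cap - 1.
This gives incidence = -16*contact_cap + 1.
Require -16*contact_cap + 1 ≥ -31, so contact_cap ≤ 2.
The largest integer in [-1, 11] satisfying this is 2.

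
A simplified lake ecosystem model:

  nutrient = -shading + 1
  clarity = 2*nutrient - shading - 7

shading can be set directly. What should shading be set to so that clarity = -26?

Substituting into the clarity equation gives clarity = -3*shading - 5.
Solve -3*shading - 5 = -26: shading = (-26 + 5) / -3 = 7.

shading = 7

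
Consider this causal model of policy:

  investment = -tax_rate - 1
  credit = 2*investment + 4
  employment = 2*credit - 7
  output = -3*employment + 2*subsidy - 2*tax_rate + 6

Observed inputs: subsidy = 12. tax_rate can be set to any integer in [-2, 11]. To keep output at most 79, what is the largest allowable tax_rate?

tax_rate = 4

Substituting into the credit equation gives credit = -2*tax_rate + 2.
This gives employment = -4*tax_rate - 3.
output becomes 10*tax_rate + 39.
Require 10*tax_rate + 39 ≤ 79, so tax_rate ≤ 4.
The largest integer in [-2, 11] satisfying this is 4.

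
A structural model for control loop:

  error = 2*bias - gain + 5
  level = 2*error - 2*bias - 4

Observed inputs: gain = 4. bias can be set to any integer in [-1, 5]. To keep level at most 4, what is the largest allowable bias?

Substituting into the error equation gives error = 2*bias + 1.
Substituting into the level equation gives level = 2*bias - 2.
Require 2*bias - 2 ≤ 4, so bias ≤ 3.
The largest integer in [-1, 5] satisfying this is 3.

bias = 3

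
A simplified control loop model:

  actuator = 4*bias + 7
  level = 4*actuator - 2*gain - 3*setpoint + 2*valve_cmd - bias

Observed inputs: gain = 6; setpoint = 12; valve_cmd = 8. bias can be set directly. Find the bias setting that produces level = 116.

bias = 8

Substituting into the level equation gives level = 15*bias - 4.
Solve 15*bias - 4 = 116: bias = (116 + 4) / 15 = 8.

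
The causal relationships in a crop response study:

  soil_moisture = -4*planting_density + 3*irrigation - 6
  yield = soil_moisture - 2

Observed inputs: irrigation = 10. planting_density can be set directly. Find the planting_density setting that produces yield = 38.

Substituting into the soil_moisture equation gives soil_moisture = -4*planting_density + 24.
Substituting into the yield equation gives yield = -4*planting_density + 22.
Solve -4*planting_density + 22 = 38: planting_density = (38 - 22) / -4 = -4.

planting_density = -4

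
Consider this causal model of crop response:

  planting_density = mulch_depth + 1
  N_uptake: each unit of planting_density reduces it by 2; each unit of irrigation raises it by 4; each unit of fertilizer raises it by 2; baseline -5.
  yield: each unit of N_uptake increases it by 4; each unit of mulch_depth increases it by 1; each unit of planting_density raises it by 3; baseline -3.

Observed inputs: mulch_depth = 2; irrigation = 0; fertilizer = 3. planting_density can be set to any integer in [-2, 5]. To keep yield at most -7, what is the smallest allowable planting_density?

Intervening on planting_density fixes its value directly, overriding its dependence on mulch_depth.
Substituting into the N_uptake equation gives N_uptake = -2*planting_density + 1.
yield becomes -5*planting_density + 3.
Require -5*planting_density + 3 ≤ -7, so planting_density ≥ 2.
The smallest integer in [-2, 5] satisfying this is 2.

planting_density = 2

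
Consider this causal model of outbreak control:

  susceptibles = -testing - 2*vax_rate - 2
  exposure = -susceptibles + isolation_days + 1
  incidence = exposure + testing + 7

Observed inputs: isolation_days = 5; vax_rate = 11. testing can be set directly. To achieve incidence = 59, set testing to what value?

Substituting into the susceptibles equation gives susceptibles = -testing - 24.
Substituting into the exposure equation gives exposure = testing + 30.
Substituting into the incidence equation gives incidence = 2*testing + 37.
Solve 2*testing + 37 = 59: testing = (59 - 37) / 2 = 11.

testing = 11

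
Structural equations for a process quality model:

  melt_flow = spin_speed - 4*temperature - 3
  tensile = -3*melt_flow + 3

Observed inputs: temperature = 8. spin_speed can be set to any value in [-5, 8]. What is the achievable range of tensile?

84 to 123

Substituting into the melt_flow equation gives melt_flow = spin_speed - 35.
So tensile = -3*spin_speed + 108.
Linear in spin_speed, so extremes are at the endpoints: spin_speed = -5 gives tensile = 123; spin_speed = 8 gives tensile = 84.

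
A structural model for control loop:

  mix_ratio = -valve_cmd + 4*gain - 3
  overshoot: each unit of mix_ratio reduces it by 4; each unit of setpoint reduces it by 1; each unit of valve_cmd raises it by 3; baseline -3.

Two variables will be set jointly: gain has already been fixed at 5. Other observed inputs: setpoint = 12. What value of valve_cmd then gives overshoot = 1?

valve_cmd = 12

With gain held at 5:
Substituting into the mix_ratio equation gives mix_ratio = -valve_cmd + 17.
So overshoot = 7*valve_cmd - 83.
Solve 7*valve_cmd - 83 = 1: valve_cmd = (1 + 83) / 7 = 12.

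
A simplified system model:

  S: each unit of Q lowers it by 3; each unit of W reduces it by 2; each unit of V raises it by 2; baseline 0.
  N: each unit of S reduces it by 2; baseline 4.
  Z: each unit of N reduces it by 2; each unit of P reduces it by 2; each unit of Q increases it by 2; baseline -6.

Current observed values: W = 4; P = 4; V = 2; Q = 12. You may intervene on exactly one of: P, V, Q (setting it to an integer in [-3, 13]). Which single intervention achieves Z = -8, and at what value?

Intervening on P: Z = -2*P - 150. Reaching -8 requires P = -71, outside [-3, 13].
Intervening on V: Z = 8*V - 174. Reaching -8 requires V = 83/4, not an integer.
Intervening on Q: with other inputs at their observed values, Z = -10*Q - 38. Solving for -8 gives Q = -3, within [-3, 13].

set Q = -3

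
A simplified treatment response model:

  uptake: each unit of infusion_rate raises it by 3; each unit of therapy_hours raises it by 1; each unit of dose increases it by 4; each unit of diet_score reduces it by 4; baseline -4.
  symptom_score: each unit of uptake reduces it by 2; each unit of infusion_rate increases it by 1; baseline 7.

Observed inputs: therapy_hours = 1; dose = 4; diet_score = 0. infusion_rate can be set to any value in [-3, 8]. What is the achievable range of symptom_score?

Substituting into the uptake equation gives uptake = 3*infusion_rate + 13.
Substituting into the symptom_score equation gives symptom_score = -5*infusion_rate - 19.
Linear in infusion_rate, so extremes are at the endpoints: infusion_rate = -3 gives symptom_score = -4; infusion_rate = 8 gives symptom_score = -59.

-59 to -4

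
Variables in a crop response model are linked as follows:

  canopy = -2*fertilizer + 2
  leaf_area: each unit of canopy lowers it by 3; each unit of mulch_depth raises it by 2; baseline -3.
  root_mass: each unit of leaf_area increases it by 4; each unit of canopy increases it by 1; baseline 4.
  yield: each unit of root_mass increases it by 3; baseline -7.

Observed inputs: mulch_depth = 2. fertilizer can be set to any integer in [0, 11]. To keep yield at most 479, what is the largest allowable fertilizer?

fertilizer = 8

Substituting into the leaf_area equation gives leaf_area = 6*fertilizer - 5.
Substituting into the root_mass equation gives root_mass = 22*fertilizer - 14.
So yield = 66*fertilizer - 49.
Require 66*fertilizer - 49 ≤ 479, so fertilizer ≤ 8.
The largest integer in [0, 11] satisfying this is 8.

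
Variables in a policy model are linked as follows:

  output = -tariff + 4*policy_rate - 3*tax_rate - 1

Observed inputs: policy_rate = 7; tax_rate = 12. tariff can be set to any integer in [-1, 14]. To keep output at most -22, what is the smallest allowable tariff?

tariff = 13

Substituting into the output equation gives output = -tariff - 9.
Require -tariff - 9 ≤ -22, so tariff ≥ 13.
The smallest integer in [-1, 14] satisfying this is 13.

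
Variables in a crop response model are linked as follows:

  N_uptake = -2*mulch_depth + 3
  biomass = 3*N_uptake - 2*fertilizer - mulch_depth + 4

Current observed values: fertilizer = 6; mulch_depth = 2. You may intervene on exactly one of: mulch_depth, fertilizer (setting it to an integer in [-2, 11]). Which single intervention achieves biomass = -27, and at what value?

Intervening on mulch_depth: with other inputs at their observed values, biomass = -7*mulch_depth + 1. Solving for -27 gives mulch_depth = 4, within [-2, 11].
Intervening on fertilizer: biomass = -2*fertilizer - 1. Reaching -27 requires fertilizer = 13, outside [-2, 11].

set mulch_depth = 4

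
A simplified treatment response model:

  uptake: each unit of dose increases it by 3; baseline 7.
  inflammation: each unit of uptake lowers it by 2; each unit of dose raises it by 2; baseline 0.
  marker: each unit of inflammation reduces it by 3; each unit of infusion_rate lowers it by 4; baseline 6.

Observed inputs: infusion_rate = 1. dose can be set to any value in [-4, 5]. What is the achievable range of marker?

-4 to 104

Substituting into the inflammation equation gives inflammation = -4*dose - 14.
So marker = 12*dose + 44.
Linear in dose, so extremes are at the endpoints: dose = -4 gives marker = -4; dose = 5 gives marker = 104.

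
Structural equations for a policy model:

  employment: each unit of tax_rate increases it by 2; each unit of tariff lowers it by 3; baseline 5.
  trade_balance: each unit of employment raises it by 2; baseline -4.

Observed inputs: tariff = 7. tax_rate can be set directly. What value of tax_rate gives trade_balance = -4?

tax_rate = 8

Substituting into the employment equation gives employment = 2*tax_rate - 16.
This gives trade_balance = 4*tax_rate - 36.
Solve 4*tax_rate - 36 = -4: tax_rate = (-4 + 36) / 4 = 8.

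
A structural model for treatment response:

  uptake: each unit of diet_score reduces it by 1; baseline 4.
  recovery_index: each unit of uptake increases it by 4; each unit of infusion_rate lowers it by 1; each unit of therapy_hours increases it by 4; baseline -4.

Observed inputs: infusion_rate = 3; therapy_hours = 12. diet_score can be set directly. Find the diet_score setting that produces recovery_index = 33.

diet_score = 6

Substituting into the recovery_index equation gives recovery_index = -4*diet_score + 57.
Solve -4*diet_score + 57 = 33: diet_score = (33 - 57) / -4 = 6.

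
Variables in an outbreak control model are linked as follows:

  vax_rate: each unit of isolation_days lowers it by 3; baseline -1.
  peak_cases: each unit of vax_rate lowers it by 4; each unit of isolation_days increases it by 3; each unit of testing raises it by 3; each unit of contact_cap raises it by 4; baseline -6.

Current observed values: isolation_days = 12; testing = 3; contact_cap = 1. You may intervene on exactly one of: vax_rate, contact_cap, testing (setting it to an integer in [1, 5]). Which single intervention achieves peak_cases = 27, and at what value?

Intervening on vax_rate: with other inputs at their observed values, peak_cases = -4*vax_rate + 43. Solving for 27 gives vax_rate = 4, within [1, 5].
Intervening on contact_cap: peak_cases = 4*contact_cap + 187. Reaching 27 requires contact_cap = -40, outside [1, 5].
Intervening on testing: peak_cases = 3*testing + 182. Reaching 27 requires testing = -155/3, not an integer.

set vax_rate = 4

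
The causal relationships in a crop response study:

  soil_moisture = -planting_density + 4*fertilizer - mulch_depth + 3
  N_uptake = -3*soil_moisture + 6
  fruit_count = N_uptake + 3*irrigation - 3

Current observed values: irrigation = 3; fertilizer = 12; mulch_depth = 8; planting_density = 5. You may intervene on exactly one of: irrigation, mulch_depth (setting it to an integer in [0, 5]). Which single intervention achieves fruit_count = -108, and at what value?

set irrigation = 1

Intervening on irrigation: with other inputs at their observed values, fruit_count = 3*irrigation - 111. Solving for -108 gives irrigation = 1, within [0, 5].
Intervening on mulch_depth: fruit_count = 3*mulch_depth - 126. Reaching -108 requires mulch_depth = 6, outside [0, 5].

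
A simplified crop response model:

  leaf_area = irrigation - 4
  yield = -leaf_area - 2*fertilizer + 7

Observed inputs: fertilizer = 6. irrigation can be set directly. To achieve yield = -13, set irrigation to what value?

Substituting into the yield equation gives yield = -irrigation - 1.
Solve -irrigation - 1 = -13: irrigation = (-13 + 1) / -1 = 12.

irrigation = 12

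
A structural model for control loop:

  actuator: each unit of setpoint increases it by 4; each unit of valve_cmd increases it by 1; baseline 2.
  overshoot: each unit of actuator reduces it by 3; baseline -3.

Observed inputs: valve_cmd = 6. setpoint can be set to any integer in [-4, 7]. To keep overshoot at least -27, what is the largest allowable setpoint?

setpoint = 0

Substituting into the actuator equation gives actuator = 4*setpoint + 8.
So overshoot = -12*setpoint - 27.
Require -12*setpoint - 27 ≥ -27, so setpoint ≤ 0.
The largest integer in [-4, 7] satisfying this is 0.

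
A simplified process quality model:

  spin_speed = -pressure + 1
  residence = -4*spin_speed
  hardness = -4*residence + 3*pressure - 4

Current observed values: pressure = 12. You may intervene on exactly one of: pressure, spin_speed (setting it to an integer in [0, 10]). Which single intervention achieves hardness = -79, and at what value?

Intervening on pressure: with other inputs at their observed values, hardness = -13*pressure + 12. Solving for -79 gives pressure = 7, within [0, 10].
Intervening on spin_speed: hardness = 16*spin_speed + 32. Reaching -79 requires spin_speed = -111/16, not an integer.

set pressure = 7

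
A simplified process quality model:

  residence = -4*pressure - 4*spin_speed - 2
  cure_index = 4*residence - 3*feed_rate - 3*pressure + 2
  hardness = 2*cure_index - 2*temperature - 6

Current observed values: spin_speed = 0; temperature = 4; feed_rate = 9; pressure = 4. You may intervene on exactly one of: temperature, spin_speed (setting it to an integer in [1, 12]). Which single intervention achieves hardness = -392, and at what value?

Intervening on temperature: hardness = -2*temperature - 224. Reaching -392 requires temperature = 84, outside [1, 12].
Intervening on spin_speed: with other inputs at their observed values, hardness = -32*spin_speed - 232. Solving for -392 gives spin_speed = 5, within [1, 12].

set spin_speed = 5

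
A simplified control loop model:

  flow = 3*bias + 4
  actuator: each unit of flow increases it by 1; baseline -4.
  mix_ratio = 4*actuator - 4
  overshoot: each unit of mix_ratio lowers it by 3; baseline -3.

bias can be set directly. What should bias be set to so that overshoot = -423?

bias = 12

Substituting into the actuator equation gives actuator = 3*bias.
mix_ratio becomes 12*bias - 4.
Substituting into the overshoot equation gives overshoot = -36*bias + 9.
Solve -36*bias + 9 = -423: bias = (-423 - 9) / -36 = 12.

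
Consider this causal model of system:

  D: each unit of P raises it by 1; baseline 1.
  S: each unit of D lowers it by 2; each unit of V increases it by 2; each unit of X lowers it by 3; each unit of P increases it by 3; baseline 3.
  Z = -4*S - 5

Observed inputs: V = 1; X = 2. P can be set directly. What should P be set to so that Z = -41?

P = 12

Substituting into the S equation gives S = P - 3.
So Z = -4*P + 7.
Solve -4*P + 7 = -41: P = (-41 - 7) / -4 = 12.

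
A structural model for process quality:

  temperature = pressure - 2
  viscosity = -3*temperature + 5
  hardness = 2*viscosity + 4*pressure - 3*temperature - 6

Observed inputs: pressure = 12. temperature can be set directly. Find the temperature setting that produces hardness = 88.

Intervening on temperature fixes its value directly, overriding its dependence on pressure.
Substituting into the hardness equation gives hardness = -9*temperature + 52.
Solve -9*temperature + 52 = 88: temperature = (88 - 52) / -9 = -4.

temperature = -4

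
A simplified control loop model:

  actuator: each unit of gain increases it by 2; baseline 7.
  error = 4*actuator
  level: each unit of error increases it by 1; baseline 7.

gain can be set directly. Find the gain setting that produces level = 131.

Substituting into the error equation gives error = 8*gain + 28.
Substituting into the level equation gives level = 8*gain + 35.
Solve 8*gain + 35 = 131: gain = (131 - 35) / 8 = 12.

gain = 12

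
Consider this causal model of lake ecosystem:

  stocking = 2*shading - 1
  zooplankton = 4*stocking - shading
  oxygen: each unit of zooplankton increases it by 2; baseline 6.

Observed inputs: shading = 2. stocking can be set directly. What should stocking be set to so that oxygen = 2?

Intervening on stocking fixes its value directly, overriding its dependence on shading.
Substituting into the zooplankton equation gives zooplankton = 4*stocking - 2.
This gives oxygen = 8*stocking + 2.
Solve 8*stocking + 2 = 2: stocking = (2 - 2) / 8 = 0.

stocking = 0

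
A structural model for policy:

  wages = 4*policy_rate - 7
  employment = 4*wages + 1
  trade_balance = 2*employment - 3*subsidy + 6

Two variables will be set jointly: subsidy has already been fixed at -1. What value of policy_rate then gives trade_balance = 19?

With subsidy held at -1:
Substituting into the employment equation gives employment = 16*policy_rate - 27.
Substituting into the trade_balance equation gives trade_balance = 32*policy_rate - 45.
Solve 32*policy_rate - 45 = 19: policy_rate = (19 + 45) / 32 = 2.

policy_rate = 2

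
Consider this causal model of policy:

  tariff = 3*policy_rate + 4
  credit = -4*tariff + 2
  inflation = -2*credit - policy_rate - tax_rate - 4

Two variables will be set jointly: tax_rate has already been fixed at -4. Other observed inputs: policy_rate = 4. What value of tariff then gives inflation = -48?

With tax_rate held at -4:
Intervening on tariff fixes its value directly, overriding its dependence on policy_rate.
Substituting into the inflation equation gives inflation = 8*tariff - 8.
Solve 8*tariff - 8 = -48: tariff = (-48 + 8) / 8 = -5.

tariff = -5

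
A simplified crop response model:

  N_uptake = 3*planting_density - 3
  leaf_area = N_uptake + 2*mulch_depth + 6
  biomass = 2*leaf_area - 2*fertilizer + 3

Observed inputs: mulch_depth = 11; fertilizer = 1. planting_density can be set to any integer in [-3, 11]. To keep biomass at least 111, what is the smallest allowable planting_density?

planting_density = 10

Substituting into the leaf_area equation gives leaf_area = 3*planting_density + 25.
Substituting into the biomass equation gives biomass = 6*planting_density + 51.
Require 6*planting_density + 51 ≥ 111, so planting_density ≥ 10.
The smallest integer in [-3, 11] satisfying this is 10.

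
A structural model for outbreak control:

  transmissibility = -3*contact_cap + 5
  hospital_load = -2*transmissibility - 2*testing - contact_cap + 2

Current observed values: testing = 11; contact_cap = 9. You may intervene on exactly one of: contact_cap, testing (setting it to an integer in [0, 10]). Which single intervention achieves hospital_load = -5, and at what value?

set contact_cap = 5

Intervening on contact_cap: with other inputs at their observed values, hospital_load = 5*contact_cap - 30. Solving for -5 gives contact_cap = 5, within [0, 10].
Intervening on testing: hospital_load = -2*testing + 37. Reaching -5 requires testing = 21, outside [0, 10].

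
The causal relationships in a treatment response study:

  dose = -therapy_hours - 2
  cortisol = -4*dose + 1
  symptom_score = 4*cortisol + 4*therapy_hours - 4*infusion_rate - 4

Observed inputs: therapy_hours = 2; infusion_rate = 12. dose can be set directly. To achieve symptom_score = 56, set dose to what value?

dose = -6

Intervening on dose fixes its value directly, overriding its dependence on therapy_hours.
Substituting into the symptom_score equation gives symptom_score = -16*dose - 40.
Solve -16*dose - 40 = 56: dose = (56 + 40) / -16 = -6.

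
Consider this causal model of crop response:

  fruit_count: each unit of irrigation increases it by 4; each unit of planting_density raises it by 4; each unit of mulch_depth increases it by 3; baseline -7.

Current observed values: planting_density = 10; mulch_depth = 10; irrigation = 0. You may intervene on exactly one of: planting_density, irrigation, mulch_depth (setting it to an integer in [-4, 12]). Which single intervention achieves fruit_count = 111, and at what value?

set irrigation = 12

Intervening on planting_density: fruit_count = 4*planting_density + 23. Reaching 111 requires planting_density = 22, outside [-4, 12].
Intervening on irrigation: with other inputs at their observed values, fruit_count = 4*irrigation + 63. Solving for 111 gives irrigation = 12, within [-4, 12].
Intervening on mulch_depth: fruit_count = 3*mulch_depth + 33. Reaching 111 requires mulch_depth = 26, outside [-4, 12].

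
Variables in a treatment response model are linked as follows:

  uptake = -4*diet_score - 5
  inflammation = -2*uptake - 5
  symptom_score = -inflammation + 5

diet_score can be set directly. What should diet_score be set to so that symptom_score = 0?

Substituting into the inflammation equation gives inflammation = 8*diet_score + 5.
Substituting into the symptom_score equation gives symptom_score = -8*diet_score.
Solve -8*diet_score = 0: diet_score = 0 / -8 = 0.

diet_score = 0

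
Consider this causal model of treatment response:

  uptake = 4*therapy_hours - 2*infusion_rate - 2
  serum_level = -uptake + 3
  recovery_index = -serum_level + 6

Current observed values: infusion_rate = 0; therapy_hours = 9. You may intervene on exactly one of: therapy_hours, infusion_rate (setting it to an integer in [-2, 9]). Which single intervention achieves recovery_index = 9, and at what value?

Intervening on therapy_hours: with other inputs at their observed values, recovery_index = 4*therapy_hours + 1. Solving for 9 gives therapy_hours = 2, within [-2, 9].
Intervening on infusion_rate: recovery_index = -2*infusion_rate + 37. Reaching 9 requires infusion_rate = 14, outside [-2, 9].

set therapy_hours = 2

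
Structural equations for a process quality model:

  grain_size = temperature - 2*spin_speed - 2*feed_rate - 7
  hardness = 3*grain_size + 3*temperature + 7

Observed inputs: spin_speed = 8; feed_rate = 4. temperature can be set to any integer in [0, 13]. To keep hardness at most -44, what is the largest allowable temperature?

temperature = 7

Substituting into the grain_size equation gives grain_size = temperature - 31.
Substituting into the hardness equation gives hardness = 6*temperature - 86.
Require 6*temperature - 86 ≤ -44, so temperature ≤ 7.
The largest integer in [0, 13] satisfying this is 7.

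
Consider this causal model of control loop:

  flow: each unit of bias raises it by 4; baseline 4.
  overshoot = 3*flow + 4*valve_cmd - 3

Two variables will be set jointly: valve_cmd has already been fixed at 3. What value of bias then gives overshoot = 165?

bias = 12

With valve_cmd held at 3:
Substituting into the overshoot equation gives overshoot = 12*bias + 21.
Solve 12*bias + 21 = 165: bias = (165 - 21) / 12 = 12.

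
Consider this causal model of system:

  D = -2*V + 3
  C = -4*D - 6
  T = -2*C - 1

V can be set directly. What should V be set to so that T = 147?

V = -7

Substituting into the C equation gives C = 8*V - 18.
Substituting into the T equation gives T = -16*V + 35.
Solve -16*V + 35 = 147: V = (147 - 35) / -16 = -7.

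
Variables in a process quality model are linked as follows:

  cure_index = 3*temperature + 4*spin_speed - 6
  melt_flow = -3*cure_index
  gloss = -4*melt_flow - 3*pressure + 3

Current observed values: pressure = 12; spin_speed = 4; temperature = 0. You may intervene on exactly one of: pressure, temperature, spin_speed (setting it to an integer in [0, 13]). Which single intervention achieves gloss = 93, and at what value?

set pressure = 10

Intervening on pressure: with other inputs at their observed values, gloss = -3*pressure + 123. Solving for 93 gives pressure = 10, within [0, 13].
Intervening on temperature: gloss = 36*temperature + 87. Reaching 93 requires temperature = 1/6, not an integer.
Intervening on spin_speed: gloss = 48*spin_speed - 105. Reaching 93 requires spin_speed = 33/8, not an integer.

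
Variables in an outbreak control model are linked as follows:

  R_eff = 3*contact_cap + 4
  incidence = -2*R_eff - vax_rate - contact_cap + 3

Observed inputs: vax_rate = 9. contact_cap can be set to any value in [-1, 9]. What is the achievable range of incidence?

-77 to -7

Substituting into the incidence equation gives incidence = -7*contact_cap - 14.
Linear in contact_cap, so extremes are at the endpoints: contact_cap = -1 gives incidence = -7; contact_cap = 9 gives incidence = -77.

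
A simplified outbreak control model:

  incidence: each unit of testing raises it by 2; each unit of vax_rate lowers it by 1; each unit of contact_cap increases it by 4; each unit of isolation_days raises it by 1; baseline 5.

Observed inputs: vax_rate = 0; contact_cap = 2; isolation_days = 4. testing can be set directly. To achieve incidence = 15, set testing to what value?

testing = -1

Substituting into the incidence equation gives incidence = 2*testing + 17.
Solve 2*testing + 17 = 15: testing = (15 - 17) / 2 = -1.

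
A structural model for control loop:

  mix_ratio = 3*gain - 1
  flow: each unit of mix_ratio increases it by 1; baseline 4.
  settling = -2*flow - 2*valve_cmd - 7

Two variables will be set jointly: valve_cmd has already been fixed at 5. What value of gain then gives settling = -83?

gain = 10

With valve_cmd held at 5:
Substituting into the flow equation gives flow = 3*gain + 3.
Substituting into the settling equation gives settling = -6*gain - 23.
Solve -6*gain - 23 = -83: gain = (-83 + 23) / -6 = 10.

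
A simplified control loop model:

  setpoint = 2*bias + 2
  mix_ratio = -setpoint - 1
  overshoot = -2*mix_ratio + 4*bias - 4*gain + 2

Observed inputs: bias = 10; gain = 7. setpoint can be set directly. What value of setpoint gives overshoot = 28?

Intervening on setpoint fixes its value directly, overriding its dependence on bias.
Substituting into the overshoot equation gives overshoot = 2*setpoint + 16.
Solve 2*setpoint + 16 = 28: setpoint = (28 - 16) / 2 = 6.

setpoint = 6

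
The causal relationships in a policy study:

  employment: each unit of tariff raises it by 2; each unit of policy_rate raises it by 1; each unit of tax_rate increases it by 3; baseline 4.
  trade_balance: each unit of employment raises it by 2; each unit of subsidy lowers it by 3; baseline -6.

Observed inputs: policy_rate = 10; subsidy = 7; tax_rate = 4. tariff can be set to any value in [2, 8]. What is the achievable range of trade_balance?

Substituting into the employment equation gives employment = 2*tariff + 26.
Substituting into the trade_balance equation gives trade_balance = 4*tariff + 25.
Linear in tariff, so extremes are at the endpoints: tariff = 2 gives trade_balance = 33; tariff = 8 gives trade_balance = 57.

33 to 57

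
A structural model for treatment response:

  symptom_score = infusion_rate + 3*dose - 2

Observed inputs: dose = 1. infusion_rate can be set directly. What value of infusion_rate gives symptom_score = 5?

infusion_rate = 4

Substituting into the symptom_score equation gives symptom_score = infusion_rate + 1.
Solve infusion_rate + 1 = 5: infusion_rate = (5 - 1) / 1 = 4.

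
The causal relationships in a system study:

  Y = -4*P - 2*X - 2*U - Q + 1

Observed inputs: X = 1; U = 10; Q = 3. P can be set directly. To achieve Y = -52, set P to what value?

Substituting into the Y equation gives Y = -4*P - 24.
Solve -4*P - 24 = -52: P = (-52 + 24) / -4 = 7.

P = 7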